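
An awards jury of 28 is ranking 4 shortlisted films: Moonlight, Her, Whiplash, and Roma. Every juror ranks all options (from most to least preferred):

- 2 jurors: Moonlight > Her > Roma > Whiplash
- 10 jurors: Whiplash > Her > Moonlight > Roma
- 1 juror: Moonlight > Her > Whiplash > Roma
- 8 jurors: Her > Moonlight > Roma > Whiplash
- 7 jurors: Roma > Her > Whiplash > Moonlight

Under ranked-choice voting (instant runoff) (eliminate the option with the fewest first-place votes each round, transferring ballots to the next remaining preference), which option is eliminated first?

Round 1: Moonlight 3, Her 8, Whiplash 10, Roma 7. Eliminate Moonlight.

Moonlight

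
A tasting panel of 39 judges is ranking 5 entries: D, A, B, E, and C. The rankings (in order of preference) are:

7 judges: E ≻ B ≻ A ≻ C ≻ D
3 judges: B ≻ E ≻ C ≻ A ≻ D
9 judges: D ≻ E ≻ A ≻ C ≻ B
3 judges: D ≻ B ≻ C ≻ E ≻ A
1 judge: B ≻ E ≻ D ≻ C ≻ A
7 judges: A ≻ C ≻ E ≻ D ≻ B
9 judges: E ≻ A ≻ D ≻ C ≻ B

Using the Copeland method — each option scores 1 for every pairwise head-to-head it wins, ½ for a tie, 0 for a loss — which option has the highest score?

E

D: beats B and C; loses to A and E → score 2.
A: beats D, B, and C; loses to E → score 3.
B: loses to D, A, E, and C → score 0.
E: beats D, A, B, and C → score 4.
C: beats B; loses to D, A, and E → score 1.
E has the best pairwise record.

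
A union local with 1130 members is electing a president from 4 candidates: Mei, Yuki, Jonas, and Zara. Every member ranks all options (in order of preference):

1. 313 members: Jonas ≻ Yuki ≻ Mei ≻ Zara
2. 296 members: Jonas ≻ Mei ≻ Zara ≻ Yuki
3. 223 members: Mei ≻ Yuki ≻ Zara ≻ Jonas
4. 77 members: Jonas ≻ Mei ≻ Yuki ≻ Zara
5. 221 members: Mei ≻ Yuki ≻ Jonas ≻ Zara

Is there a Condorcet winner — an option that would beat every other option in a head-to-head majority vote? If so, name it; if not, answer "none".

Jonas vs Mei: 686–444 for Jonas.
Jonas vs Yuki: 686–444 for Jonas.
Jonas vs Zara: 907–223 for Jonas.
Jonas beats every other option head-to-head.

Jonas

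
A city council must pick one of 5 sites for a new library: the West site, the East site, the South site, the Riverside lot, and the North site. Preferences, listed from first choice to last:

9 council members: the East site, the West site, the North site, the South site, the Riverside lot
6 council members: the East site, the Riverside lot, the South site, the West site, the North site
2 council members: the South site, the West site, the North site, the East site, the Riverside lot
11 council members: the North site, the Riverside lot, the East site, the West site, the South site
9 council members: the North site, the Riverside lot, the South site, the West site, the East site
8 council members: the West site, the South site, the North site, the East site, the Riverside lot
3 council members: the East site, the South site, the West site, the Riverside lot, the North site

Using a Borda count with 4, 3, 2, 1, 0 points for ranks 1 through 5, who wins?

the West site: 9·3 + 6·1 + 2·3 + 11·1 + 9·1 + 8·4 + 3·2 = 97
the East site: 9·4 + 6·4 + 2·1 + 11·2 + 9·0 + 8·1 + 3·4 = 104
the South site: 9·1 + 6·2 + 2·4 + 11·0 + 9·2 + 8·3 + 3·3 = 80
the Riverside lot: 9·0 + 6·3 + 2·0 + 11·3 + 9·3 + 8·0 + 3·1 = 81
the North site: 9·2 + 6·0 + 2·2 + 11·4 + 9·4 + 8·2 + 3·0 = 118
the North site has the highest Borda score (118).

the North site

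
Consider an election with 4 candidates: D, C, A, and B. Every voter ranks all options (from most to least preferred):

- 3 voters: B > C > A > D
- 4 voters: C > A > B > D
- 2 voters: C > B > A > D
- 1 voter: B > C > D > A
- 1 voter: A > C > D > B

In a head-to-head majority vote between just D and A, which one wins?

A

Voters preferring D to A: 1; preferring A to D: 10.
A wins the head-to-head.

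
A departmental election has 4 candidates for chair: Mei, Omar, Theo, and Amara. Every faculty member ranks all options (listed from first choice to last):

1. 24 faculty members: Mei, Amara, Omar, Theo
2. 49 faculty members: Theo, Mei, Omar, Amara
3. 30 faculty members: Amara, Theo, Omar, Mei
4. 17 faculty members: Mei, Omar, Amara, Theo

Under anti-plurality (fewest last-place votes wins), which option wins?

Last-place votes: Mei 30, Omar 0, Theo 41, Amara 49.
Omar is ranked last by the fewest voters, so Omar wins.

Omar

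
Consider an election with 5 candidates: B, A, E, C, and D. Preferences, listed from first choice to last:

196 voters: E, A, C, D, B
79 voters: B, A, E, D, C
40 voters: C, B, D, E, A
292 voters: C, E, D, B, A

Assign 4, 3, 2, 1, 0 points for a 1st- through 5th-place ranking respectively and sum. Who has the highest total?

E

B: 196·0 + 79·4 + 40·3 + 292·1 = 728
A: 196·3 + 79·3 + 40·0 + 292·0 = 825
E: 196·4 + 79·2 + 40·1 + 292·3 = 1858
C: 196·2 + 79·0 + 40·4 + 292·4 = 1720
D: 196·1 + 79·1 + 40·2 + 292·2 = 939
E has the highest Borda score (1858).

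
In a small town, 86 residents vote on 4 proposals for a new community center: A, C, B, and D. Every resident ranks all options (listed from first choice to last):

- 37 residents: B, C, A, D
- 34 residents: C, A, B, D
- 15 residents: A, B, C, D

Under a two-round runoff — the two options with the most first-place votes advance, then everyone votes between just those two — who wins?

Round 1 first-place votes: A 15, C 34, B 37, D 0.
B and C advance.
Runoff: B is preferred to C by 52 voters; C by 34.
B wins the runoff.

B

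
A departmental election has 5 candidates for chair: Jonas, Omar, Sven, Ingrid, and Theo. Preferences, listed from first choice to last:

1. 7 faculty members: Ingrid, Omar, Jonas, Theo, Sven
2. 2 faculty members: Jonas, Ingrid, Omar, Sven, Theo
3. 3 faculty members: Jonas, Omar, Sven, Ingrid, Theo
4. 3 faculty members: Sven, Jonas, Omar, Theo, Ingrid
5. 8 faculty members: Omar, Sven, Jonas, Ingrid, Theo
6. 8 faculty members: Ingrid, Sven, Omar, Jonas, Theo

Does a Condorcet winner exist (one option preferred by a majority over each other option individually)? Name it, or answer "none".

Checking pairwise contests:
Omar beats Jonas 23–8.
Ingrid beats Omar 17–14.
Omar beats Sven 20–11.
Jonas beats Ingrid 16–15.
Jonas beats Theo 31–0.
Every option loses at least one head-to-head, so there is no Condorcet winner.

none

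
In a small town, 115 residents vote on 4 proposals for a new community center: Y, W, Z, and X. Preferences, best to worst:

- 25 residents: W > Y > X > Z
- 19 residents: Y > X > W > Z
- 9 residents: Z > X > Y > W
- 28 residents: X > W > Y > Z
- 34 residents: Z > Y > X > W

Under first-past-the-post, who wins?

Z

First-place votes: Y 19, W 25, Z 43, X 28.
Z has the most first-place votes.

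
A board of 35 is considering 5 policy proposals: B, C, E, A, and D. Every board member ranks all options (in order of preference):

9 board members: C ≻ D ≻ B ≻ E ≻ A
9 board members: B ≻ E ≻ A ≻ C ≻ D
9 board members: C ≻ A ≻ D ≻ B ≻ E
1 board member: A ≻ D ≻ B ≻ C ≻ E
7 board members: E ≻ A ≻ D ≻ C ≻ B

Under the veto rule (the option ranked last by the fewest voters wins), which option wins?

C

Last-place votes: B 7, C 0, E 10, A 9, D 9.
C is ranked last by the fewest voters, so C wins.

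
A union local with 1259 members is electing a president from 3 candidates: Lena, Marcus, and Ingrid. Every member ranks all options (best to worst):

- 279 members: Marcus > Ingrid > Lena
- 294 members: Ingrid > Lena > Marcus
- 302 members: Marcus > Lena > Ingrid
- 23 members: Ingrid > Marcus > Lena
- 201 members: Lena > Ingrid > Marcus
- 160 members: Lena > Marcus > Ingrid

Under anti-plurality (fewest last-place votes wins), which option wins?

Lena

Last-place votes: Lena 302, Marcus 495, Ingrid 462.
Lena is ranked last by the fewest voters, so Lena wins.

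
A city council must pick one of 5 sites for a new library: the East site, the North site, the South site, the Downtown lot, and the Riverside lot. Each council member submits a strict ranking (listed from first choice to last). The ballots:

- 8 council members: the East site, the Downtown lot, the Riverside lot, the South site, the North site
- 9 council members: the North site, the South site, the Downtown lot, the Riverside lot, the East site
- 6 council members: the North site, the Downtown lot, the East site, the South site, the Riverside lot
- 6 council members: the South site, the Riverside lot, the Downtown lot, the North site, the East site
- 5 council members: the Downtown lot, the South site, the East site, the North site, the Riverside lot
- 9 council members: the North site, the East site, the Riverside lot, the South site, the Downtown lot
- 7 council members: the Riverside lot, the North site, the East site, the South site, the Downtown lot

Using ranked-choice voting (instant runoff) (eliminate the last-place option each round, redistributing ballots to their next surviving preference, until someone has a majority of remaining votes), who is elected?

the North site

Round 1: the East site 8, the North site 24, the South site 6, the Downtown lot 5, the Riverside lot 7. Eliminate the Downtown lot.
Round 2: the East site 8, the North site 24, the South site 11, the Riverside lot 7. Eliminate the Riverside lot.
Round 3: the East site 8, the North site 31, the South site 11. The North site has a majority.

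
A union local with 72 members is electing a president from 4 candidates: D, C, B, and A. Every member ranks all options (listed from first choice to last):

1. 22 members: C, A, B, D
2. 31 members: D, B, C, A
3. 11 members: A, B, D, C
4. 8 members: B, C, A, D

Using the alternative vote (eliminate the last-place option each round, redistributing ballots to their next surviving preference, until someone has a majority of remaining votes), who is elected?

Round 1: D 31, C 22, B 8, A 11. Eliminate B.
Round 2: D 31, C 30, A 11. Eliminate A.
Round 3: D 42, C 30. D has a majority.

D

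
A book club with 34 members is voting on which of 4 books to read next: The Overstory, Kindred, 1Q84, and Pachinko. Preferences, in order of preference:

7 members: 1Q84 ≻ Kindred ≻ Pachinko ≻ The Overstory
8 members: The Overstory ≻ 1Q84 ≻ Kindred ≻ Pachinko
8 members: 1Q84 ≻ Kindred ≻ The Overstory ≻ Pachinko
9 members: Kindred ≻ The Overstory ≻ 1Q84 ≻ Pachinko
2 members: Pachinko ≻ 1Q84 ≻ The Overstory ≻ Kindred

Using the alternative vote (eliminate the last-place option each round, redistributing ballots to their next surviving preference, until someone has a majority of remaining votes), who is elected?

1Q84

Round 1: The Overstory 8, Kindred 9, 1Q84 15, Pachinko 2. Eliminate Pachinko.
Round 2: The Overstory 8, Kindred 9, 1Q84 17. Eliminate The Overstory.
Round 3: Kindred 9, 1Q84 25. 1Q84 has a majority.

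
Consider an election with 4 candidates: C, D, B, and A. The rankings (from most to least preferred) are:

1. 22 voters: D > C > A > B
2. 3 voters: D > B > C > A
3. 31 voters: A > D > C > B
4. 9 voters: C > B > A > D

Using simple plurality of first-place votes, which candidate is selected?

A

First-place votes: C 9, D 25, B 0, A 31.
A has the most first-place votes.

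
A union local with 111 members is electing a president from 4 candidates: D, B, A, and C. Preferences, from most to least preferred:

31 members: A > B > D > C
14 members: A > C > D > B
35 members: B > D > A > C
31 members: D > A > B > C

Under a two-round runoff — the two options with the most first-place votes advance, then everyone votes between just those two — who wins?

Round 1 first-place votes: D 31, B 35, A 45, C 0.
A and B advance.
Runoff: A is preferred to B by 76 voters; B by 35.
A wins the runoff.

A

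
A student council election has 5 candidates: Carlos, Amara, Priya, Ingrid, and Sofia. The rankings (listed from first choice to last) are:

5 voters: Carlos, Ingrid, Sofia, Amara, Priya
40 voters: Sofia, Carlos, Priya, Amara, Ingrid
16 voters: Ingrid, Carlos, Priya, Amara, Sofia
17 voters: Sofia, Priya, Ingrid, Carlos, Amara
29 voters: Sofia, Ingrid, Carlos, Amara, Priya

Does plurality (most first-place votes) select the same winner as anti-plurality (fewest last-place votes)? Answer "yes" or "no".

no

Plurality — first-place votes: Carlos 5, Amara 0, Priya 0, Ingrid 16, Sofia 86. Winner: Sofia.
Anti-plurality — last-place votes: Carlos 0, Amara 17, Priya 34, Ingrid 40, Sofia 16. Winner: Carlos.
The two methods disagree.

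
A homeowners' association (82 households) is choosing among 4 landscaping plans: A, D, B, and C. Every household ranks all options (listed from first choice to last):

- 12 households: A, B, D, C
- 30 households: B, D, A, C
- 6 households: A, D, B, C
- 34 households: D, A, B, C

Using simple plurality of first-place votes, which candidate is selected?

First-place votes: A 18, D 34, B 30, C 0.
D has the most first-place votes.

D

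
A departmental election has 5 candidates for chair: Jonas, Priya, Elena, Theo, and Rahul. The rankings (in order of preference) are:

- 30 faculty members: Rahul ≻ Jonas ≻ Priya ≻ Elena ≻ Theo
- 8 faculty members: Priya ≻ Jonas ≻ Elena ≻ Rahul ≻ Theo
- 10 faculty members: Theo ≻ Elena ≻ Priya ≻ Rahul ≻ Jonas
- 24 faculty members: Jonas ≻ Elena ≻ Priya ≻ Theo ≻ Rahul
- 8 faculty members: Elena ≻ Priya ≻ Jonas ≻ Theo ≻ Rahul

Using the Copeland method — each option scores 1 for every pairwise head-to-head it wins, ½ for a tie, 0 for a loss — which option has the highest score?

Jonas

Jonas: beats Priya, Elena, and Theo; ties Rahul → score 3.5.
Priya: beats Theo and Rahul; loses to Jonas and Elena → score 2.
Elena: beats Priya, Theo, and Rahul; loses to Jonas → score 3.
Theo: beats Rahul; loses to Jonas, Priya, and Elena → score 1.
Rahul: ties Jonas; loses to Priya, Elena, and Theo → score 0.5.
Jonas has the best pairwise record.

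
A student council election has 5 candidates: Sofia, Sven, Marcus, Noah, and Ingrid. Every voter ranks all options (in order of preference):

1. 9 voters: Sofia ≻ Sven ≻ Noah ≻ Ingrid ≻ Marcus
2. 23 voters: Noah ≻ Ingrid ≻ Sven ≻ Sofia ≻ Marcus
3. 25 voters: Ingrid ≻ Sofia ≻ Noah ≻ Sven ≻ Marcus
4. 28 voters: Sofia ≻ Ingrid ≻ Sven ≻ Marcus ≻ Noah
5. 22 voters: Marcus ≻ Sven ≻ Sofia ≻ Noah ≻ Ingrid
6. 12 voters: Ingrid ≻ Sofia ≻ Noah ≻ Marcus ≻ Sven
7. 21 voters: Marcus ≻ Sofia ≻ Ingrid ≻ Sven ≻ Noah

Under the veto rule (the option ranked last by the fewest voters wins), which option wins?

Last-place votes: Sofia 0, Sven 12, Marcus 57, Noah 49, Ingrid 22.
Sofia is ranked last by the fewest voters, so Sofia wins.

Sofia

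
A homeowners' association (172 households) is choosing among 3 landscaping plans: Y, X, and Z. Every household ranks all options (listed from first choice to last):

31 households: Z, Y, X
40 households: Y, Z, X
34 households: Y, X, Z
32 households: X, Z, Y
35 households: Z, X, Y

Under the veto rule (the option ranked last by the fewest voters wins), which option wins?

Last-place votes: Y 67, X 71, Z 34.
Z is ranked last by the fewest voters, so Z wins.

Z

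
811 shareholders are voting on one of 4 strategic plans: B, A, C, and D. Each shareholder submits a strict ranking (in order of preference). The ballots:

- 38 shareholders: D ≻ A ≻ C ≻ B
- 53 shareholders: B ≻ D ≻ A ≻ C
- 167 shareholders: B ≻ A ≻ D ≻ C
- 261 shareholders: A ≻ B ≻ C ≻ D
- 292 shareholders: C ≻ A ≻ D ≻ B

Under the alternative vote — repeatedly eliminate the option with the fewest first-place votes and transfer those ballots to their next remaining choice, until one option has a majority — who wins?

A

Round 1: B 220, A 261, C 292, D 38. Eliminate D.
Round 2: B 220, A 299, C 292. Eliminate B.
Round 3: A 519, C 292. A has a majority.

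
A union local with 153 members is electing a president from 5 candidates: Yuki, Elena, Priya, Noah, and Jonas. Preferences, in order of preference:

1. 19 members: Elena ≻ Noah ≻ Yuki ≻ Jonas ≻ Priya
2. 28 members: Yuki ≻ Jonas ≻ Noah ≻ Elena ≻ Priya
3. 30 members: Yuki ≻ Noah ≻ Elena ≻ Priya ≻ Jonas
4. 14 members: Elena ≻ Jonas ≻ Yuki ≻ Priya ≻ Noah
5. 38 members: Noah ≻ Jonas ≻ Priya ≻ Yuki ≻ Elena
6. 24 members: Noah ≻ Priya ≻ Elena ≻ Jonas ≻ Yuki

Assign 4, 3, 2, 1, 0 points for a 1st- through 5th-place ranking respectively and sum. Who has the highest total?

Yuki: 19·2 + 28·4 + 30·4 + 14·2 + 38·1 + 24·0 = 336
Elena: 19·4 + 28·1 + 30·2 + 14·4 + 38·0 + 24·2 = 268
Priya: 19·0 + 28·0 + 30·1 + 14·1 + 38·2 + 24·3 = 192
Noah: 19·3 + 28·2 + 30·3 + 14·0 + 38·4 + 24·4 = 451
Jonas: 19·1 + 28·3 + 30·0 + 14·3 + 38·3 + 24·1 = 283
Noah has the highest Borda score (451).

Noah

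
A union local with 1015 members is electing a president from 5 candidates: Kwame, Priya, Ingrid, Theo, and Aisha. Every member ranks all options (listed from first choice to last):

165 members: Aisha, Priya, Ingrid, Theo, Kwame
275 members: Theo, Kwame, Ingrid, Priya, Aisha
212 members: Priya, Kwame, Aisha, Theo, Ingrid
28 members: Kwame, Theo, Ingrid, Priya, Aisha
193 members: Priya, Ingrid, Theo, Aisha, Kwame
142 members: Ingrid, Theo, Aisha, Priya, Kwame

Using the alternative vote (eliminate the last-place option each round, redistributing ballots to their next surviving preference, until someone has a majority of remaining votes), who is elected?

Round 1: Kwame 28, Priya 405, Ingrid 142, Theo 275, Aisha 165. Eliminate Kwame.
Round 2: Priya 405, Ingrid 142, Theo 303, Aisha 165. Eliminate Ingrid.
Round 3: Priya 405, Theo 445, Aisha 165. Eliminate Aisha.
Round 4: Priya 570, Theo 445. Priya has a majority.

Priya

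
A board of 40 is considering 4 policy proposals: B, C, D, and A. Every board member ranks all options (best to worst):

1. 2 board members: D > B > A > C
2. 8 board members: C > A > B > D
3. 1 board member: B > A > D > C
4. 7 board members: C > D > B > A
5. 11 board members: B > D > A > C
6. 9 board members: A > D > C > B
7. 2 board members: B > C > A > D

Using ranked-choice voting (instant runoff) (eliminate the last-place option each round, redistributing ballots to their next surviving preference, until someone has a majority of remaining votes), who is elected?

Round 1: B 14, C 15, D 2, A 9. Eliminate D.
Round 2: B 16, C 15, A 9. Eliminate A.
Round 3: B 16, C 24. C has a majority.

C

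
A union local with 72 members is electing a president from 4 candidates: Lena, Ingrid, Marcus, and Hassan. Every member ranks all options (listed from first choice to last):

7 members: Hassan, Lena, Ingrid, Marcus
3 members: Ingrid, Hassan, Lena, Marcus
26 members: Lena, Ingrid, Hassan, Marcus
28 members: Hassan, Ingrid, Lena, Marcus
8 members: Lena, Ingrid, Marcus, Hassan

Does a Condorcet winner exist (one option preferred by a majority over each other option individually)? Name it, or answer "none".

none

Checking pairwise contests:
Hassan beats Lena 38–34.
Lena beats Ingrid 41–31.
Lena beats Marcus 72–0.
Ingrid beats Hassan 37–35.
Every option loses at least one head-to-head, so there is no Condorcet winner.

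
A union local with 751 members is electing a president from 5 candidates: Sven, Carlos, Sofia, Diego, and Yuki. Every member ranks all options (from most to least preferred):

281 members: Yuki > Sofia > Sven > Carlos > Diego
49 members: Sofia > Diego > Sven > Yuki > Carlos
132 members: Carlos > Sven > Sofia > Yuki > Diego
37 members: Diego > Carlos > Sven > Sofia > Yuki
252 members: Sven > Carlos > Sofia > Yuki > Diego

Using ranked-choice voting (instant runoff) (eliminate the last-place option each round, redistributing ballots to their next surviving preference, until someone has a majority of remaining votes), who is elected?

Round 1: Sven 252, Carlos 132, Sofia 49, Diego 37, Yuki 281. Eliminate Diego.
Round 2: Sven 252, Carlos 169, Sofia 49, Yuki 281. Eliminate Sofia.
Round 3: Sven 301, Carlos 169, Yuki 281. Eliminate Carlos.
Round 4: Sven 470, Yuki 281. Sven has a majority.

Sven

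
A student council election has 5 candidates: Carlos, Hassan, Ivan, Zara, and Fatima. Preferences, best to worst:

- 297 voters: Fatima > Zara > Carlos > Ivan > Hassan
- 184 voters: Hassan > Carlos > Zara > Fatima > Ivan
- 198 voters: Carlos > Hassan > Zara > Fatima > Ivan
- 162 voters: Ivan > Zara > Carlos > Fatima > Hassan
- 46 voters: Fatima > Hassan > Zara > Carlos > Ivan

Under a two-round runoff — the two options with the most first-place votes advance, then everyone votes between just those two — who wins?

Round 1 first-place votes: Carlos 198, Hassan 184, Ivan 162, Zara 0, Fatima 343.
Fatima and Carlos advance.
Runoff: Fatima is preferred to Carlos by 343 voters; Carlos by 544.
Carlos wins the runoff.

Carlos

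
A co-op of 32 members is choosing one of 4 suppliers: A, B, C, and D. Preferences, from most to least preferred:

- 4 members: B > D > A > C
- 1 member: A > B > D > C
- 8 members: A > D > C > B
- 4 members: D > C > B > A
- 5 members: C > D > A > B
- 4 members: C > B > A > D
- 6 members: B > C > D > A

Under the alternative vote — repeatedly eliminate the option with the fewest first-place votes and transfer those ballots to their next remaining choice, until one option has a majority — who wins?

Round 1: A 9, B 10, C 9, D 4. Eliminate D.
Round 2: A 9, B 10, C 13. Eliminate A.
Round 3: B 11, C 21. C has a majority.

C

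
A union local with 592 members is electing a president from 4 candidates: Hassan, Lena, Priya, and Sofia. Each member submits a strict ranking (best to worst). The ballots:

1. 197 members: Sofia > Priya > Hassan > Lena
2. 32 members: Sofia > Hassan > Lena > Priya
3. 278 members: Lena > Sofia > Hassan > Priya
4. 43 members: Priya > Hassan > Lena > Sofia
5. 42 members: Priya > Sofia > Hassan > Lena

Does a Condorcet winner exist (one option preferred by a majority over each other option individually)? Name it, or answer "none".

none

Checking pairwise contests:
Sofia beats Hassan 549–43.
Hassan beats Lena 314–278.
Hassan beats Priya 310–282.
Lena beats Sofia 321–271.
Every option loses at least one head-to-head, so there is no Condorcet winner.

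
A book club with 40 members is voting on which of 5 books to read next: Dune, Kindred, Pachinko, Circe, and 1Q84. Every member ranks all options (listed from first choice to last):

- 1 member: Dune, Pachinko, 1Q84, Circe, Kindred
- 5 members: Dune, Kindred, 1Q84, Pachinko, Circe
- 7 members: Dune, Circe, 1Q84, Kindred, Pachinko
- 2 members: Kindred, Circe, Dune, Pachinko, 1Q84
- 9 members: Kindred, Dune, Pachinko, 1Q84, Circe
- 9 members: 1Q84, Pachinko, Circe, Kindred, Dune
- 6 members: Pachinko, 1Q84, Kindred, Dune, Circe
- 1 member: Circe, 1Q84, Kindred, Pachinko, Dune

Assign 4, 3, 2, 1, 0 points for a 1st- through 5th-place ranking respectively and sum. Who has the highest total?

Dune: 1·4 + 5·4 + 7·4 + 2·2 + 9·3 + 9·0 + 6·1 + 1·0 = 89
Kindred: 1·0 + 5·3 + 7·1 + 2·4 + 9·4 + 9·1 + 6·2 + 1·2 = 89
Pachinko: 1·3 + 5·1 + 7·0 + 2·1 + 9·2 + 9·3 + 6·4 + 1·1 = 80
Circe: 1·1 + 5·0 + 7·3 + 2·3 + 9·0 + 9·2 + 6·0 + 1·4 = 50
1Q84: 1·2 + 5·2 + 7·2 + 2·0 + 9·1 + 9·4 + 6·3 + 1·3 = 92
1Q84 has the highest Borda score (92).

1Q84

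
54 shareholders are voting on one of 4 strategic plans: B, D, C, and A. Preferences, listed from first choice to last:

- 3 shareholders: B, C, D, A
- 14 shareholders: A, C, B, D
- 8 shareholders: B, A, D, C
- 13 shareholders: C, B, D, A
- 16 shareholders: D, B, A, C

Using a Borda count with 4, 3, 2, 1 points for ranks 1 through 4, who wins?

B

B: 3·4 + 14·2 + 8·4 + 13·3 + 16·3 = 159
D: 3·2 + 14·1 + 8·2 + 13·2 + 16·4 = 126
C: 3·3 + 14·3 + 8·1 + 13·4 + 16·1 = 127
A: 3·1 + 14·4 + 8·3 + 13·1 + 16·2 = 128
B has the highest Borda score (159).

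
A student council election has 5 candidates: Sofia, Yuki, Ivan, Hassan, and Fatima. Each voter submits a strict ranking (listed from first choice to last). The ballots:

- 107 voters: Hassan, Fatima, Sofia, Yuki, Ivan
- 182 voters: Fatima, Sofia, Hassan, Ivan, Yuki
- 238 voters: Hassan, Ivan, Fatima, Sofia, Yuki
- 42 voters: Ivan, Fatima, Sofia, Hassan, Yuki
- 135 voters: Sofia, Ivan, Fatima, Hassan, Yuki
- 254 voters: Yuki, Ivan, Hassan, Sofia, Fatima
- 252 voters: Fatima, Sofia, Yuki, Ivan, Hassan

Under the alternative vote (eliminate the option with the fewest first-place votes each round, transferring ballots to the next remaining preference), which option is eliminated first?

Ivan

Round 1: Sofia 135, Yuki 254, Ivan 42, Hassan 345, Fatima 434. Eliminate Ivan.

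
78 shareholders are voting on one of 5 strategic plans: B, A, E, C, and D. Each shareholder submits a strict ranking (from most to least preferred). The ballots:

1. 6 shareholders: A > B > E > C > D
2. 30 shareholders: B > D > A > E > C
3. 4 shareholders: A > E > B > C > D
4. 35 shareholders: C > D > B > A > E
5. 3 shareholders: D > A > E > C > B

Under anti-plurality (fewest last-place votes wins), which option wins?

Last-place votes: B 3, A 0, E 35, C 30, D 10.
A is ranked last by the fewest voters, so A wins.

A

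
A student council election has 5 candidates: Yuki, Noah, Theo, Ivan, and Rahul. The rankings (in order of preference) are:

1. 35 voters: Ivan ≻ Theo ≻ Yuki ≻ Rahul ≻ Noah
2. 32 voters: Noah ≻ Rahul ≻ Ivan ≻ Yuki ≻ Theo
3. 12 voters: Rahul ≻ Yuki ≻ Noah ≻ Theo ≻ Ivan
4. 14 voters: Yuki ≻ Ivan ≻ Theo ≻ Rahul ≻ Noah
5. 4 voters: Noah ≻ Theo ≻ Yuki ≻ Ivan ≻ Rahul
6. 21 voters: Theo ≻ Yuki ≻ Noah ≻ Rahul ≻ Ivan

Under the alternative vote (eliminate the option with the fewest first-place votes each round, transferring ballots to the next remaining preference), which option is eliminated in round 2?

Theo

Round 1: Yuki 14, Noah 36, Theo 21, Ivan 35, Rahul 12. Eliminate Rahul.
Round 2: Yuki 26, Noah 36, Theo 21, Ivan 35. Eliminate Theo.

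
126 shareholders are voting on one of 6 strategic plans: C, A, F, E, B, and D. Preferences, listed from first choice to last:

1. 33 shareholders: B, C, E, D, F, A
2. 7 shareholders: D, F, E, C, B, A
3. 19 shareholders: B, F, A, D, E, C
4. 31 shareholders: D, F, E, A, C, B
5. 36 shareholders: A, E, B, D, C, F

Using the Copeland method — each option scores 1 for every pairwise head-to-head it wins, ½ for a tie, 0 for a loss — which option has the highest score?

C: beats F; loses to A, E, B, and D → score 1.
A: beats C and B; loses to F, E, and D → score 2.
F: beats A; loses to C, E, B, and D → score 1.
E: beats C, A, F, B, and D → score 5.
B: beats C, F, and D; loses to A and E → score 3.
D: beats C, A, and F; loses to E and B → score 3.
E has the best pairwise record.

E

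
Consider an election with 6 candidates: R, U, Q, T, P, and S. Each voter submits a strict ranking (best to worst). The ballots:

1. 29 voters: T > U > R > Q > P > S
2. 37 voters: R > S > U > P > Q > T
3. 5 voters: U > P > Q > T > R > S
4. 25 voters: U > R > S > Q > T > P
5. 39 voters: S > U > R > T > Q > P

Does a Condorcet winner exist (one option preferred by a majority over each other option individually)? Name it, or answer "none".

Checking pairwise contests:
U beats R 98–37.
S beats U 76–59.
R beats Q 130–5.
R beats T 101–34.
R beats P 130–5.
R beats S 96–39.
Every option loses at least one head-to-head, so there is no Condorcet winner.

none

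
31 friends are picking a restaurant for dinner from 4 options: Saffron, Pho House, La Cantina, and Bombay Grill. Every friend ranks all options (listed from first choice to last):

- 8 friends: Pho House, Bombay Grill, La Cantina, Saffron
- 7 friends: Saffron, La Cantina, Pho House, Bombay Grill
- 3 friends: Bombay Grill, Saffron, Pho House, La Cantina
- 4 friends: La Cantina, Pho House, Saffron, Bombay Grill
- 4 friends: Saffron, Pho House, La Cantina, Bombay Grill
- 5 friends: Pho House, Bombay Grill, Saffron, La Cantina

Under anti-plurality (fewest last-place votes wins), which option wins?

Pho House

Last-place votes: Saffron 8, Pho House 0, La Cantina 8, Bombay Grill 15.
Pho House is ranked last by the fewest voters, so Pho House wins.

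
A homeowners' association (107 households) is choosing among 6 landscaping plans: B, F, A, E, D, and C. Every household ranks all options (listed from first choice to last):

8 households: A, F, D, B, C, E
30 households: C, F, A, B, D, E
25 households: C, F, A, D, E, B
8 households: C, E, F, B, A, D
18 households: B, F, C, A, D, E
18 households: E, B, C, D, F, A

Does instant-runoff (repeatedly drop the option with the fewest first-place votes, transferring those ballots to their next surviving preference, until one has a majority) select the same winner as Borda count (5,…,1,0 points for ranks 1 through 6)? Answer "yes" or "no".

yes

Instant-runoff — R1 B 18, F 0, A 8, E 18, D 0, C 63 (C winner). Winner: C.
Borda — scores: B 254, F 366, A 249, E 147, D 158, C 431. Winner: C.
The two methods agree.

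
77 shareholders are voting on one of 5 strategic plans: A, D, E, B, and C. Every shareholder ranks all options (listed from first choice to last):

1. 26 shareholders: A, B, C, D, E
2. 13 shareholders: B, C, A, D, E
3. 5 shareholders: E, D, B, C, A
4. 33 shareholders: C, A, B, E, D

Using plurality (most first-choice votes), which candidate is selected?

First-place votes: A 26, D 0, E 5, B 13, C 33.
C has the most first-place votes.

C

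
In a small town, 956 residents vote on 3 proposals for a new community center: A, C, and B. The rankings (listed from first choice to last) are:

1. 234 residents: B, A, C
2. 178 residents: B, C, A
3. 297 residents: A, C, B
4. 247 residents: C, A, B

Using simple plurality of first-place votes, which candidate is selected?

First-place votes: A 297, C 247, B 412.
B has the most first-place votes.

B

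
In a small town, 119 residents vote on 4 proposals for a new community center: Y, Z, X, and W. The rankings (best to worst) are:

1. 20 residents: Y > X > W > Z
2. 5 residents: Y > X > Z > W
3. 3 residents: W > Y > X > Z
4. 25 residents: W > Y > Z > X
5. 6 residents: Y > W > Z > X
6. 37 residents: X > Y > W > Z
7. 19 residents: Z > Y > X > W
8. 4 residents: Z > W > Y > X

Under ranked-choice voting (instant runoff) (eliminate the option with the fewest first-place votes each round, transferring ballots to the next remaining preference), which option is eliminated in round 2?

Round 1: Y 31, Z 23, X 37, W 28. Eliminate Z.
Round 2: Y 50, X 37, W 32. Eliminate W.

W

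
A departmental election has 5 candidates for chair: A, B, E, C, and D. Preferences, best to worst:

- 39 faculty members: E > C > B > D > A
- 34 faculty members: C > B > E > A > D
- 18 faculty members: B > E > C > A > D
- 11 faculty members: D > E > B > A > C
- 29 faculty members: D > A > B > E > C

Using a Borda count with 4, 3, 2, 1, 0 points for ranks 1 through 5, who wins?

A: 39·0 + 34·1 + 18·1 + 11·1 + 29·3 = 150
B: 39·2 + 34·3 + 18·4 + 11·2 + 29·2 = 332
E: 39·4 + 34·2 + 18·3 + 11·3 + 29·1 = 340
C: 39·3 + 34·4 + 18·2 + 11·0 + 29·0 = 289
D: 39·1 + 34·0 + 18·0 + 11·4 + 29·4 = 199
E has the highest Borda score (340).

E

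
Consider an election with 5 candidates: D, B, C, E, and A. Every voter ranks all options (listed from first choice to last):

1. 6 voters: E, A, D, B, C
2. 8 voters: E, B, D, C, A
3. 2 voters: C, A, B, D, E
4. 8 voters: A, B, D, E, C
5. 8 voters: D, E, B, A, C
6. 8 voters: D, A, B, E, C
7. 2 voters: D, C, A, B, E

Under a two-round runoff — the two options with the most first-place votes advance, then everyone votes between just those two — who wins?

D

Round 1 first-place votes: D 18, B 0, C 2, E 14, A 8.
D and E advance.
Runoff: D is preferred to E by 28 voters; E by 14.
D wins the runoff.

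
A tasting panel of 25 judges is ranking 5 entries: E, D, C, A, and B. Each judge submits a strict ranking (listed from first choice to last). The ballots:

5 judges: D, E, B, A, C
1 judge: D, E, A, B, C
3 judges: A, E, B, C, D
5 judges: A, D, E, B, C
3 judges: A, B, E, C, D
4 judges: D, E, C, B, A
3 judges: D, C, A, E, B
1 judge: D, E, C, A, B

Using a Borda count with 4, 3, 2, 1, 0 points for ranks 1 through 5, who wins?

D

E: 5·3 + 1·3 + 3·3 + 5·2 + 3·2 + 4·3 + 3·1 + 1·3 = 61
D: 5·4 + 1·4 + 3·0 + 5·3 + 3·0 + 4·4 + 3·4 + 1·4 = 71
C: 5·0 + 1·0 + 3·1 + 5·0 + 3·1 + 4·2 + 3·3 + 1·2 = 25
A: 5·1 + 1·2 + 3·4 + 5·4 + 3·4 + 4·0 + 3·2 + 1·1 = 58
B: 5·2 + 1·1 + 3·2 + 5·1 + 3·3 + 4·1 + 3·0 + 1·0 = 35
D has the highest Borda score (71).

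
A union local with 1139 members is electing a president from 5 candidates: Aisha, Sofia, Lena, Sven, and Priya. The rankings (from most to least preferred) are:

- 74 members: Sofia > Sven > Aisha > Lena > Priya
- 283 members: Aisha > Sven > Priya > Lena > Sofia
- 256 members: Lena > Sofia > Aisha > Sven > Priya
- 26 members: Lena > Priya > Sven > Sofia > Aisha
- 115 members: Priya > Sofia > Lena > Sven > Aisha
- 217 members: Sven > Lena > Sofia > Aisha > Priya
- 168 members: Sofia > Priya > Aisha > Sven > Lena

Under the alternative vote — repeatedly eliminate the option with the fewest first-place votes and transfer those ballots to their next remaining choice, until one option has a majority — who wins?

Round 1: Aisha 283, Sofia 242, Lena 282, Sven 217, Priya 115. Eliminate Priya.
Round 2: Aisha 283, Sofia 357, Lena 282, Sven 217. Eliminate Sven.
Round 3: Aisha 283, Sofia 357, Lena 499. Eliminate Aisha.
Round 4: Sofia 357, Lena 782. Lena has a majority.

Lena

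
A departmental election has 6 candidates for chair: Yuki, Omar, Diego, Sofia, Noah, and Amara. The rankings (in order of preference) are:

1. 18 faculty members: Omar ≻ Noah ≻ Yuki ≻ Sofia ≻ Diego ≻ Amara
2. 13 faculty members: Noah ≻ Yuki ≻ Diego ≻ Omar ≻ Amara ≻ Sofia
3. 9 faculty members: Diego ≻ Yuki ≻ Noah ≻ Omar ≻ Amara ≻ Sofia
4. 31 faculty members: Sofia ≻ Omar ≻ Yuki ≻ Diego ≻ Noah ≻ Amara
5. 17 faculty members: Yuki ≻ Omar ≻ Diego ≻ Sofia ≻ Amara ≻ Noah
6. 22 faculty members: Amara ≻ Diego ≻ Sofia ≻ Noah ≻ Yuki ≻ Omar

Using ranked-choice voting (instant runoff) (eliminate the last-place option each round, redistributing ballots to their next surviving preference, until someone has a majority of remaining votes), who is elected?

Round 1: Yuki 17, Omar 18, Diego 9, Sofia 31, Noah 13, Amara 22. Eliminate Diego.
Round 2: Yuki 26, Omar 18, Sofia 31, Noah 13, Amara 22. Eliminate Noah.
Round 3: Yuki 39, Omar 18, Sofia 31, Amara 22. Eliminate Omar.
Round 4: Yuki 57, Sofia 31, Amara 22. Yuki has a majority.

Yuki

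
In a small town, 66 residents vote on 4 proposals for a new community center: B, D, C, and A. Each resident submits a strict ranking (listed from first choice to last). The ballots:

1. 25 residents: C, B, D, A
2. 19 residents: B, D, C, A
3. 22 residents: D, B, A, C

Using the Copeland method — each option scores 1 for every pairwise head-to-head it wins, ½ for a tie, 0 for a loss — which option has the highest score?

B

B: beats D, C, and A → score 3.
D: beats C and A; loses to B → score 2.
C: beats A; loses to B and D → score 1.
A: loses to B, D, and C → score 0.
B has the best pairwise record.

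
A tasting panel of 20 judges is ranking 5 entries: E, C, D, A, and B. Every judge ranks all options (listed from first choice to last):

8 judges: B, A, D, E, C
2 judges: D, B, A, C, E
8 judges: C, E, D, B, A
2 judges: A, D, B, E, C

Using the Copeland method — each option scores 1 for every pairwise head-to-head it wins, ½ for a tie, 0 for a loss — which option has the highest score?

D

E: ties C; loses to D, A, and B → score 0.5.
C: ties E; loses to D, A, and B → score 0.5.
D: beats E, C, and B; ties A → score 3.5.
A: beats E and C; ties D; loses to B → score 2.5.
B: beats E, C, and A; loses to D → score 3.
D has the best pairwise record.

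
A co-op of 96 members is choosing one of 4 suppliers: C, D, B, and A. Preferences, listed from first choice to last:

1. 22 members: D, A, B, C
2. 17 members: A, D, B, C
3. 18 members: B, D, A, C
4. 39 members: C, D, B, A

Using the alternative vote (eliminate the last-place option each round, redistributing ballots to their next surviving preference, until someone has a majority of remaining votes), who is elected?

D

Round 1: C 39, D 22, B 18, A 17. Eliminate A.
Round 2: C 39, D 39, B 18. Eliminate B.
Round 3: C 39, D 57. D has a majority.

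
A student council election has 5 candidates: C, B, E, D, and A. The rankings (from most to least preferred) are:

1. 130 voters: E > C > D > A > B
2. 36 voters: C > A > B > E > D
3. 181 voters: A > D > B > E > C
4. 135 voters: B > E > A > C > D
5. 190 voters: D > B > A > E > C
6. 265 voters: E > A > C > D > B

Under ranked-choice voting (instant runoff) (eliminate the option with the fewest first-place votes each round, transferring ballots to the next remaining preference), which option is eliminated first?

Round 1: C 36, B 135, E 395, D 190, A 181. Eliminate C.

C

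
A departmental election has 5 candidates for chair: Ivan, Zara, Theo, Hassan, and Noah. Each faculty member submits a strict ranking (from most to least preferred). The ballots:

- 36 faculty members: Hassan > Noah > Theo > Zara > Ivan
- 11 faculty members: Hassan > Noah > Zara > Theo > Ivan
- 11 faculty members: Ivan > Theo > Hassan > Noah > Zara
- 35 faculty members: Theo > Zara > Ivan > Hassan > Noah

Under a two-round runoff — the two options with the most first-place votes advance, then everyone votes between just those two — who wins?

Hassan

Round 1 first-place votes: Ivan 11, Zara 0, Theo 35, Hassan 47, Noah 0.
Hassan and Theo advance.
Runoff: Hassan is preferred to Theo by 47 voters; Theo by 46.
Hassan wins the runoff.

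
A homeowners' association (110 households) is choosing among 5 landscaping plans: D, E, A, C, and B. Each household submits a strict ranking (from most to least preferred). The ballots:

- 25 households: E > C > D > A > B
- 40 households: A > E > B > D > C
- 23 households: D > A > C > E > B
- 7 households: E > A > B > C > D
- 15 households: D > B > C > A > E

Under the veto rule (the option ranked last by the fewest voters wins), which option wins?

A

Last-place votes: D 7, E 15, A 0, C 40, B 48.
A is ranked last by the fewest voters, so A wins.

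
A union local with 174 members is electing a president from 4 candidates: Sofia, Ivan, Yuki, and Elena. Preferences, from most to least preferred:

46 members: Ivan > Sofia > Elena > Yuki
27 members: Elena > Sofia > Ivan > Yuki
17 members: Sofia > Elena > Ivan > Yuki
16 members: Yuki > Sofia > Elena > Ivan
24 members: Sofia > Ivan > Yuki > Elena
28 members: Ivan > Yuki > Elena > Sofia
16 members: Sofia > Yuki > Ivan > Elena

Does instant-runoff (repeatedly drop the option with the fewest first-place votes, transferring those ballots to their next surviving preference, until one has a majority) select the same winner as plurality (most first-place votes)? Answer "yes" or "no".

Instant-runoff — R1 Sofia 57, Ivan 74, Yuki 16, Elena 27 (Yuki out); R2 Sofia 73, Ivan 74, Elena 27 (Elena out); R3 Sofia 100, Ivan 74 (Sofia winner). Winner: Sofia.
Plurality — first-place votes: Sofia 57, Ivan 74, Yuki 16, Elena 27. Winner: Ivan.
The two methods disagree.

no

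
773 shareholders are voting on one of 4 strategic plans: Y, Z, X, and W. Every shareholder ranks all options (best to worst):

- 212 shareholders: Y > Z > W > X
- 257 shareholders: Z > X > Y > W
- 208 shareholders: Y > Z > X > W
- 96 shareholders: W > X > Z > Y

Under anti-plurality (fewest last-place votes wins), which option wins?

Last-place votes: Y 96, Z 0, X 212, W 465.
Z is ranked last by the fewest voters, so Z wins.

Z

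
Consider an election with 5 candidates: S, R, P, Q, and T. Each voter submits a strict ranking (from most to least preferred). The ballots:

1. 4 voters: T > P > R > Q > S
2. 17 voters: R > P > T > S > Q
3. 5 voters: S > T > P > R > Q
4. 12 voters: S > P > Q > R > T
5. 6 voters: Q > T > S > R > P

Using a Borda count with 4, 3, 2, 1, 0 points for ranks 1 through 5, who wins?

S: 4·0 + 17·1 + 5·4 + 12·4 + 6·2 = 97
R: 4·2 + 17·4 + 5·1 + 12·1 + 6·1 = 99
P: 4·3 + 17·3 + 5·2 + 12·3 + 6·0 = 109
Q: 4·1 + 17·0 + 5·0 + 12·2 + 6·4 = 52
T: 4·4 + 17·2 + 5·3 + 12·0 + 6·3 = 83
P has the highest Borda score (109).

P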